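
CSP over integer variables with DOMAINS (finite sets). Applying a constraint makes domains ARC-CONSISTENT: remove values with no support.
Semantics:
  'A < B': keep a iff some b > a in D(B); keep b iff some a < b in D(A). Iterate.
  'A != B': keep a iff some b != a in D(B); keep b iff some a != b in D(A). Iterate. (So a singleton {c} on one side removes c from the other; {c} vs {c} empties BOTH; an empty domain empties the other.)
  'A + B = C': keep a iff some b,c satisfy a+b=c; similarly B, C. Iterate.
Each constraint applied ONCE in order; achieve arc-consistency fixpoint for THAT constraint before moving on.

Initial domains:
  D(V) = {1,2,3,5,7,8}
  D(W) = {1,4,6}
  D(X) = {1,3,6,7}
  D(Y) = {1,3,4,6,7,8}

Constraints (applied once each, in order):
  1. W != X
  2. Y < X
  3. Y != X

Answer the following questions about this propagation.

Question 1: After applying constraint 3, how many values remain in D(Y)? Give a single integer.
Constraint 1 (W != X) on D(W)={1,4,6} D(X)={1,3,6,7}: no change
Constraint 2 (Y < X) on D(Y)={1,3,4,6,7,8} D(X)={1,3,6,7}: Y {1,3,4,6,7,8}->{1,3,4,6}; X {1,3,6,7}->{3,6,7}
Constraint 3 (Y != X) on D(Y)={1,3,4,6} D(X)={3,6,7}: no change
So after constraint 3: D(Y)={1,3,4,6}, size = 4

Answer: 4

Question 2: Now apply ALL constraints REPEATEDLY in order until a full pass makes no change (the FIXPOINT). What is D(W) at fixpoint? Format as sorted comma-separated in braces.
Answer: {1,4,6}

Derivation:
pass 0 (initial): D(W)={1,4,6}
pass 1: X {1,3,6,7}->{3,6,7}; Y {1,3,4,6,7,8}->{1,3,4,6}
pass 2: no change
Fixpoint after 2 passes: D(W) = {1,4,6}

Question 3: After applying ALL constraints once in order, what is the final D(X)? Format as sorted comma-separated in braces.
Constraint 1 (W != X) on D(W)={1,4,6} D(X)={1,3,6,7}: no change
Constraint 2 (Y < X) on D(Y)={1,3,4,6,7,8} D(X)={1,3,6,7}: Y {1,3,4,6,7,8}->{1,3,4,6}; X {1,3,6,7}->{3,6,7}
Constraint 3 (Y != X) on D(Y)={1,3,4,6} D(X)={3,6,7}: no change
So after all 3 constraints: D(X) = {3,6,7}

Answer: {3,6,7}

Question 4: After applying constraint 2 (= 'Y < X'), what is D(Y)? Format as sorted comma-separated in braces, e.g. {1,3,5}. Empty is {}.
Answer: {1,3,4,6}

Derivation:
Constraint 1 (W != X) on D(W)={1,4,6} D(X)={1,3,6,7}: no change
Constraint 2 (Y < X) on D(Y)={1,3,4,6,7,8} D(X)={1,3,6,7}: Y {1,3,4,6,7,8}->{1,3,4,6}; X {1,3,6,7}->{3,6,7}
So after constraint 2: D(Y) = {1,3,4,6}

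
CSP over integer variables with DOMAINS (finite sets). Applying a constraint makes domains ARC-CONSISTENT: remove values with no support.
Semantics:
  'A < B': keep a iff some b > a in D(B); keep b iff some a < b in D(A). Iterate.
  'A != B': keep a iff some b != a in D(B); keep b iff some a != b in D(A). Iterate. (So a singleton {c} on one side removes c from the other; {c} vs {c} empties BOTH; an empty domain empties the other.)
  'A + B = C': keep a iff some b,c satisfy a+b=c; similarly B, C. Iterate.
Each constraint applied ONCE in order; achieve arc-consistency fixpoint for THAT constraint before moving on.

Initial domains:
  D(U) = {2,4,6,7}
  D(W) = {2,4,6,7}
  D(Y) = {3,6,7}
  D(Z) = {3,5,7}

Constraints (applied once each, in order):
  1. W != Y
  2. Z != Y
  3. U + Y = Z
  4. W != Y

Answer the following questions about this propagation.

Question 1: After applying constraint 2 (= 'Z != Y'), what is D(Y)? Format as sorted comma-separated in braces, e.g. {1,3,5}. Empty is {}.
Answer: {3,6,7}

Derivation:
Constraint 1 (W != Y) on D(W)={2,4,6,7} D(Y)={3,6,7}: no change
Constraint 2 (Z != Y) on D(Z)={3,5,7} D(Y)={3,6,7}: no change
So after constraint 2: D(Y) = {3,6,7}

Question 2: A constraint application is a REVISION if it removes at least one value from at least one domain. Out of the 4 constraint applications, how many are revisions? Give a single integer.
Answer: 1

Derivation:
Constraint 1 (W != Y) on D(W)={2,4,6,7} D(Y)={3,6,7}: no change => not a revision
Constraint 2 (Z != Y) on D(Z)={3,5,7} D(Y)={3,6,7}: no change => not a revision
Constraint 3 (U + Y = Z) on D(U)={2,4,6,7} D(Y)={3,6,7} D(Z)={3,5,7}: U {2,4,6,7}->{2,4}; Y {3,6,7}->{3}; Z {3,5,7}->{5,7} => REVISION
Constraint 4 (W != Y) on D(W)={2,4,6,7} D(Y)={3}: no change => not a revision
Total revisions = 1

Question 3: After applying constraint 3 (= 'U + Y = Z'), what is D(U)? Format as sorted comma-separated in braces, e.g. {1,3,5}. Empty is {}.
Answer: {2,4}

Derivation:
Constraint 1 (W != Y) on D(W)={2,4,6,7} D(Y)={3,6,7}: no change
Constraint 2 (Z != Y) on D(Z)={3,5,7} D(Y)={3,6,7}: no change
Constraint 3 (U + Y = Z) on D(U)={2,4,6,7} D(Y)={3,6,7} D(Z)={3,5,7}: U {2,4,6,7}->{2,4}; Y {3,6,7}->{3}; Z {3,5,7}->{5,7}
So after constraint 3: D(U) = {2,4}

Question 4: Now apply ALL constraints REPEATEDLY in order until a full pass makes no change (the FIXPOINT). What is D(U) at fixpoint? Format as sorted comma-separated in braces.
Answer: {2,4}

Derivation:
pass 0 (initial): D(U)={2,4,6,7}
pass 1: U {2,4,6,7}->{2,4}; Y {3,6,7}->{3}; Z {3,5,7}->{5,7}
pass 2: no change
Fixpoint after 2 passes: D(U) = {2,4}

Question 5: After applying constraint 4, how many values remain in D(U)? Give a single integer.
Answer: 2

Derivation:
Constraint 1 (W != Y) on D(W)={2,4,6,7} D(Y)={3,6,7}: no change
Constraint 2 (Z != Y) on D(Z)={3,5,7} D(Y)={3,6,7}: no change
Constraint 3 (U + Y = Z) on D(U)={2,4,6,7} D(Y)={3,6,7} D(Z)={3,5,7}: U {2,4,6,7}->{2,4}; Y {3,6,7}->{3}; Z {3,5,7}->{5,7}
Constraint 4 (W != Y) on D(W)={2,4,6,7} D(Y)={3}: no change
So after constraint 4: D(U)={2,4}, size = 2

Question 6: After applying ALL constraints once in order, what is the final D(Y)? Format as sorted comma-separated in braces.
Answer: {3}

Derivation:
Constraint 1 (W != Y) on D(W)={2,4,6,7} D(Y)={3,6,7}: no change
Constraint 2 (Z != Y) on D(Z)={3,5,7} D(Y)={3,6,7}: no change
Constraint 3 (U + Y = Z) on D(U)={2,4,6,7} D(Y)={3,6,7} D(Z)={3,5,7}: U {2,4,6,7}->{2,4}; Y {3,6,7}->{3}; Z {3,5,7}->{5,7}
Constraint 4 (W != Y) on D(W)={2,4,6,7} D(Y)={3}: no change
So after all 4 constraints: D(Y) = {3}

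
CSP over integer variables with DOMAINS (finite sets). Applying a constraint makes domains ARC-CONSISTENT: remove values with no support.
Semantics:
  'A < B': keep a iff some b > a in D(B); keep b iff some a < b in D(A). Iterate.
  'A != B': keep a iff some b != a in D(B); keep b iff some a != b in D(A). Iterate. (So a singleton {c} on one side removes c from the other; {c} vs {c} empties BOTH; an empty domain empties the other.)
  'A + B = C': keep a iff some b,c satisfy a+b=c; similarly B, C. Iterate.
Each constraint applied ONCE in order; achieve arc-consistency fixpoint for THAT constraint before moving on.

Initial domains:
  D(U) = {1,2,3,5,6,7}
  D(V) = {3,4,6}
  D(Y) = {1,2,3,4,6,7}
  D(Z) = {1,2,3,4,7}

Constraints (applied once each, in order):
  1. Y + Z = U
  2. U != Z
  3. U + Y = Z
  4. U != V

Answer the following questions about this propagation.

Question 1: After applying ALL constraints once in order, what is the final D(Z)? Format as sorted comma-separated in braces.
Constraint 1 (Y + Z = U) on D(Y)={1,2,3,4,6,7} D(Z)={1,2,3,4,7} D(U)={1,2,3,5,6,7}: Y {1,2,3,4,6,7}->{1,2,3,4,6}; Z {1,2,3,4,7}->{1,2,3,4}; U {1,2,3,5,6,7}->{2,3,5,6,7}
Constraint 2 (U != Z) on D(U)={2,3,5,6,7} D(Z)={1,2,3,4}: no change
Constraint 3 (U + Y = Z) on D(U)={2,3,5,6,7} D(Y)={1,2,3,4,6} D(Z)={1,2,3,4}: U {2,3,5,6,7}->{2,3}; Y {1,2,3,4,6}->{1,2}; Z {1,2,3,4}->{3,4}
Constraint 4 (U != V) on D(U)={2,3} D(V)={3,4,6}: no change
So after all 4 constraints: D(Z) = {3,4}

Answer: {3,4}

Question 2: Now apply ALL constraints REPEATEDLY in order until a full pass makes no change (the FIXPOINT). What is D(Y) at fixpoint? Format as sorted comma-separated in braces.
pass 0 (initial): D(Y)={1,2,3,4,6,7}
pass 1: U {1,2,3,5,6,7}->{2,3}; Y {1,2,3,4,6,7}->{1,2}; Z {1,2,3,4,7}->{3,4}
pass 2: U {2,3}->{}; V {3,4,6}->{}; Y {1,2}->{}; Z {3,4}->{}
pass 3: no change
Fixpoint after 3 passes: D(Y) = {}

Answer: {}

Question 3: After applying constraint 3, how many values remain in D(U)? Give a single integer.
Constraint 1 (Y + Z = U) on D(Y)={1,2,3,4,6,7} D(Z)={1,2,3,4,7} D(U)={1,2,3,5,6,7}: Y {1,2,3,4,6,7}->{1,2,3,4,6}; Z {1,2,3,4,7}->{1,2,3,4}; U {1,2,3,5,6,7}->{2,3,5,6,7}
Constraint 2 (U != Z) on D(U)={2,3,5,6,7} D(Z)={1,2,3,4}: no change
Constraint 3 (U + Y = Z) on D(U)={2,3,5,6,7} D(Y)={1,2,3,4,6} D(Z)={1,2,3,4}: U {2,3,5,6,7}->{2,3}; Y {1,2,3,4,6}->{1,2}; Z {1,2,3,4}->{3,4}
So after constraint 3: D(U)={2,3}, size = 2

Answer: 2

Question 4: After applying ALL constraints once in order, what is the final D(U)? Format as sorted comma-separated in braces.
Answer: {2,3}

Derivation:
Constraint 1 (Y + Z = U) on D(Y)={1,2,3,4,6,7} D(Z)={1,2,3,4,7} D(U)={1,2,3,5,6,7}: Y {1,2,3,4,6,7}->{1,2,3,4,6}; Z {1,2,3,4,7}->{1,2,3,4}; U {1,2,3,5,6,7}->{2,3,5,6,7}
Constraint 2 (U != Z) on D(U)={2,3,5,6,7} D(Z)={1,2,3,4}: no change
Constraint 3 (U + Y = Z) on D(U)={2,3,5,6,7} D(Y)={1,2,3,4,6} D(Z)={1,2,3,4}: U {2,3,5,6,7}->{2,3}; Y {1,2,3,4,6}->{1,2}; Z {1,2,3,4}->{3,4}
Constraint 4 (U != V) on D(U)={2,3} D(V)={3,4,6}: no change
So after all 4 constraints: D(U) = {2,3}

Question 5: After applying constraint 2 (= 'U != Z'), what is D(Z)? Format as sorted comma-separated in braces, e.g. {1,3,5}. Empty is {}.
Constraint 1 (Y + Z = U) on D(Y)={1,2,3,4,6,7} D(Z)={1,2,3,4,7} D(U)={1,2,3,5,6,7}: Y {1,2,3,4,6,7}->{1,2,3,4,6}; Z {1,2,3,4,7}->{1,2,3,4}; U {1,2,3,5,6,7}->{2,3,5,6,7}
Constraint 2 (U != Z) on D(U)={2,3,5,6,7} D(Z)={1,2,3,4}: no change
So after constraint 2: D(Z) = {1,2,3,4}

Answer: {1,2,3,4}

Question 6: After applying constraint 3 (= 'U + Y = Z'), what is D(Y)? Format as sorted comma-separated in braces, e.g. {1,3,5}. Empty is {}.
Answer: {1,2}

Derivation:
Constraint 1 (Y + Z = U) on D(Y)={1,2,3,4,6,7} D(Z)={1,2,3,4,7} D(U)={1,2,3,5,6,7}: Y {1,2,3,4,6,7}->{1,2,3,4,6}; Z {1,2,3,4,7}->{1,2,3,4}; U {1,2,3,5,6,7}->{2,3,5,6,7}
Constraint 2 (U != Z) on D(U)={2,3,5,6,7} D(Z)={1,2,3,4}: no change
Constraint 3 (U + Y = Z) on D(U)={2,3,5,6,7} D(Y)={1,2,3,4,6} D(Z)={1,2,3,4}: U {2,3,5,6,7}->{2,3}; Y {1,2,3,4,6}->{1,2}; Z {1,2,3,4}->{3,4}
So after constraint 3: D(Y) = {1,2}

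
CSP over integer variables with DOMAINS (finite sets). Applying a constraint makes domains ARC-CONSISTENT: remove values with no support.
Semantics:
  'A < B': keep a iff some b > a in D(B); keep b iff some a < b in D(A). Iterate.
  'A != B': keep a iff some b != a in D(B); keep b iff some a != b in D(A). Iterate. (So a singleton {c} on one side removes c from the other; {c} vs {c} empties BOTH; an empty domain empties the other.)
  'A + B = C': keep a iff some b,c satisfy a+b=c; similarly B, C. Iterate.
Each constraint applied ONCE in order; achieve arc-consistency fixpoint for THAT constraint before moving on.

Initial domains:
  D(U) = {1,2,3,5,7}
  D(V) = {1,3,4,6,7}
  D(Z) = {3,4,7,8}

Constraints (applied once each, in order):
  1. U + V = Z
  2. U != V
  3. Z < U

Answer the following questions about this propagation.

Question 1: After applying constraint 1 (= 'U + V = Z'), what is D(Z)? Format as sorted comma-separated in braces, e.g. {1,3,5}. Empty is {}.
Constraint 1 (U + V = Z) on D(U)={1,2,3,5,7} D(V)={1,3,4,6,7} D(Z)={3,4,7,8}: no change
So after constraint 1: D(Z) = {3,4,7,8}

Answer: {3,4,7,8}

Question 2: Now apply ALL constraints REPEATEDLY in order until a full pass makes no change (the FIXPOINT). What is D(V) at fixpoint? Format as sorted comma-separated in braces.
pass 0 (initial): D(V)={1,3,4,6,7}
pass 1: U {1,2,3,5,7}->{5,7}; Z {3,4,7,8}->{3,4}
pass 2: U {5,7}->{}; V {1,3,4,6,7}->{}; Z {3,4}->{}
pass 3: no change
Fixpoint after 3 passes: D(V) = {}

Answer: {}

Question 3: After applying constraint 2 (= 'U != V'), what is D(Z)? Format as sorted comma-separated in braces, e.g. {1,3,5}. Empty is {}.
Answer: {3,4,7,8}

Derivation:
Constraint 1 (U + V = Z) on D(U)={1,2,3,5,7} D(V)={1,3,4,6,7} D(Z)={3,4,7,8}: no change
Constraint 2 (U != V) on D(U)={1,2,3,5,7} D(V)={1,3,4,6,7}: no change
So after constraint 2: D(Z) = {3,4,7,8}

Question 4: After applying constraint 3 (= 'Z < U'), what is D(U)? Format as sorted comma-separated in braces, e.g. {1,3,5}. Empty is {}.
Constraint 1 (U + V = Z) on D(U)={1,2,3,5,7} D(V)={1,3,4,6,7} D(Z)={3,4,7,8}: no change
Constraint 2 (U != V) on D(U)={1,2,3,5,7} D(V)={1,3,4,6,7}: no change
Constraint 3 (Z < U) on D(Z)={3,4,7,8} D(U)={1,2,3,5,7}: Z {3,4,7,8}->{3,4}; U {1,2,3,5,7}->{5,7}
So after constraint 3: D(U) = {5,7}

Answer: {5,7}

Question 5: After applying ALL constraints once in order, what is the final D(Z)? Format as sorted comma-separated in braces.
Constraint 1 (U + V = Z) on D(U)={1,2,3,5,7} D(V)={1,3,4,6,7} D(Z)={3,4,7,8}: no change
Constraint 2 (U != V) on D(U)={1,2,3,5,7} D(V)={1,3,4,6,7}: no change
Constraint 3 (Z < U) on D(Z)={3,4,7,8} D(U)={1,2,3,5,7}: Z {3,4,7,8}->{3,4}; U {1,2,3,5,7}->{5,7}
So after all 3 constraints: D(Z) = {3,4}

Answer: {3,4}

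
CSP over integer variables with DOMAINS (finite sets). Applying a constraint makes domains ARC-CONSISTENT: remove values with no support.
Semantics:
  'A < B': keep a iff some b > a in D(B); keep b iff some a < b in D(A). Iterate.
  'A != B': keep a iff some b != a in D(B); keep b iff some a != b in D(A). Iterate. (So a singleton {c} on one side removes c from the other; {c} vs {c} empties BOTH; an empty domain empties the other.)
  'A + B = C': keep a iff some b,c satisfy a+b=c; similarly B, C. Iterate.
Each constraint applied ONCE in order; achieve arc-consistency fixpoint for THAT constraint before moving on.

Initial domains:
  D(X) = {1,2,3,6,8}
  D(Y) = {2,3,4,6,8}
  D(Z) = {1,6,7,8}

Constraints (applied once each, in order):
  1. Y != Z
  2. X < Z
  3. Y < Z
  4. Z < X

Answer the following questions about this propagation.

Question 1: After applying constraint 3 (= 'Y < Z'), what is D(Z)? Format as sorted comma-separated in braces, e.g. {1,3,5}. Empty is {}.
Answer: {6,7,8}

Derivation:
Constraint 1 (Y != Z) on D(Y)={2,3,4,6,8} D(Z)={1,6,7,8}: no change
Constraint 2 (X < Z) on D(X)={1,2,3,6,8} D(Z)={1,6,7,8}: X {1,2,3,6,8}->{1,2,3,6}; Z {1,6,7,8}->{6,7,8}
Constraint 3 (Y < Z) on D(Y)={2,3,4,6,8} D(Z)={6,7,8}: Y {2,3,4,6,8}->{2,3,4,6}
So after constraint 3: D(Z) = {6,7,8}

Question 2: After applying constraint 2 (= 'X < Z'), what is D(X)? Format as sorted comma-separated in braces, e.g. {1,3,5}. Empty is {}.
Constraint 1 (Y != Z) on D(Y)={2,3,4,6,8} D(Z)={1,6,7,8}: no change
Constraint 2 (X < Z) on D(X)={1,2,3,6,8} D(Z)={1,6,7,8}: X {1,2,3,6,8}->{1,2,3,6}; Z {1,6,7,8}->{6,7,8}
So after constraint 2: D(X) = {1,2,3,6}

Answer: {1,2,3,6}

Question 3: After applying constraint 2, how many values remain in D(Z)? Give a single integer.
Answer: 3

Derivation:
Constraint 1 (Y != Z) on D(Y)={2,3,4,6,8} D(Z)={1,6,7,8}: no change
Constraint 2 (X < Z) on D(X)={1,2,3,6,8} D(Z)={1,6,7,8}: X {1,2,3,6,8}->{1,2,3,6}; Z {1,6,7,8}->{6,7,8}
So after constraint 2: D(Z)={6,7,8}, size = 3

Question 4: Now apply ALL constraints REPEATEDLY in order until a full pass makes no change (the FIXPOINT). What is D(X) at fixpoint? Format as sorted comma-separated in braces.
pass 0 (initial): D(X)={1,2,3,6,8}
pass 1: X {1,2,3,6,8}->{}; Y {2,3,4,6,8}->{2,3,4,6}; Z {1,6,7,8}->{}
pass 2: Y {2,3,4,6}->{}
pass 3: no change
Fixpoint after 3 passes: D(X) = {}

Answer: {}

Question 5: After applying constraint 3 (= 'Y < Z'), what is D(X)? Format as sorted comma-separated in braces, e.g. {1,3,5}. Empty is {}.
Constraint 1 (Y != Z) on D(Y)={2,3,4,6,8} D(Z)={1,6,7,8}: no change
Constraint 2 (X < Z) on D(X)={1,2,3,6,8} D(Z)={1,6,7,8}: X {1,2,3,6,8}->{1,2,3,6}; Z {1,6,7,8}->{6,7,8}
Constraint 3 (Y < Z) on D(Y)={2,3,4,6,8} D(Z)={6,7,8}: Y {2,3,4,6,8}->{2,3,4,6}
So after constraint 3: D(X) = {1,2,3,6}

Answer: {1,2,3,6}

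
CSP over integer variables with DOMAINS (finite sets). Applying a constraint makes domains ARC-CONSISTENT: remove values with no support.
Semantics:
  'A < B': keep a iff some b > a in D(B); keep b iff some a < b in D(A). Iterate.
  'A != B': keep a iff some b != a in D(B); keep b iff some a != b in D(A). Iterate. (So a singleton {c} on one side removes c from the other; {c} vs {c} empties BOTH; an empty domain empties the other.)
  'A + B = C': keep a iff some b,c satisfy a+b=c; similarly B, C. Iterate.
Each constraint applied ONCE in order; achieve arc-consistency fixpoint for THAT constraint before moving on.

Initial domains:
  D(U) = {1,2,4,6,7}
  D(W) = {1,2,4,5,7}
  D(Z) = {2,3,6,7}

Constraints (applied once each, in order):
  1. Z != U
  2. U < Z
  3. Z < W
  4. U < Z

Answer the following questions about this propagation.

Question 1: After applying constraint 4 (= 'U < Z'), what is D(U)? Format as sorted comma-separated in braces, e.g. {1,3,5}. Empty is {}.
Constraint 1 (Z != U) on D(Z)={2,3,6,7} D(U)={1,2,4,6,7}: no change
Constraint 2 (U < Z) on D(U)={1,2,4,6,7} D(Z)={2,3,6,7}: U {1,2,4,6,7}->{1,2,4,6}
Constraint 3 (Z < W) on D(Z)={2,3,6,7} D(W)={1,2,4,5,7}: Z {2,3,6,7}->{2,3,6}; W {1,2,4,5,7}->{4,5,7}
Constraint 4 (U < Z) on D(U)={1,2,4,6} D(Z)={2,3,6}: U {1,2,4,6}->{1,2,4}
So after constraint 4: D(U) = {1,2,4}

Answer: {1,2,4}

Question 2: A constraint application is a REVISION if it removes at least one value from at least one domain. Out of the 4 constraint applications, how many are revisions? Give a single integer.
Answer: 3

Derivation:
Constraint 1 (Z != U) on D(Z)={2,3,6,7} D(U)={1,2,4,6,7}: no change => not a revision
Constraint 2 (U < Z) on D(U)={1,2,4,6,7} D(Z)={2,3,6,7}: U {1,2,4,6,7}->{1,2,4,6} => REVISION
Constraint 3 (Z < W) on D(Z)={2,3,6,7} D(W)={1,2,4,5,7}: Z {2,3,6,7}->{2,3,6}; W {1,2,4,5,7}->{4,5,7} => REVISION
Constraint 4 (U < Z) on D(U)={1,2,4,6} D(Z)={2,3,6}: U {1,2,4,6}->{1,2,4} => REVISION
Total revisions = 3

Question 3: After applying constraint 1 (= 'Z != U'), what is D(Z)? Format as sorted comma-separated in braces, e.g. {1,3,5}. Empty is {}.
Constraint 1 (Z != U) on D(Z)={2,3,6,7} D(U)={1,2,4,6,7}: no change
So after constraint 1: D(Z) = {2,3,6,7}

Answer: {2,3,6,7}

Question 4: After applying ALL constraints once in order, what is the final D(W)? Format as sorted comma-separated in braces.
Answer: {4,5,7}

Derivation:
Constraint 1 (Z != U) on D(Z)={2,3,6,7} D(U)={1,2,4,6,7}: no change
Constraint 2 (U < Z) on D(U)={1,2,4,6,7} D(Z)={2,3,6,7}: U {1,2,4,6,7}->{1,2,4,6}
Constraint 3 (Z < W) on D(Z)={2,3,6,7} D(W)={1,2,4,5,7}: Z {2,3,6,7}->{2,3,6}; W {1,2,4,5,7}->{4,5,7}
Constraint 4 (U < Z) on D(U)={1,2,4,6} D(Z)={2,3,6}: U {1,2,4,6}->{1,2,4}
So after all 4 constraints: D(W) = {4,5,7}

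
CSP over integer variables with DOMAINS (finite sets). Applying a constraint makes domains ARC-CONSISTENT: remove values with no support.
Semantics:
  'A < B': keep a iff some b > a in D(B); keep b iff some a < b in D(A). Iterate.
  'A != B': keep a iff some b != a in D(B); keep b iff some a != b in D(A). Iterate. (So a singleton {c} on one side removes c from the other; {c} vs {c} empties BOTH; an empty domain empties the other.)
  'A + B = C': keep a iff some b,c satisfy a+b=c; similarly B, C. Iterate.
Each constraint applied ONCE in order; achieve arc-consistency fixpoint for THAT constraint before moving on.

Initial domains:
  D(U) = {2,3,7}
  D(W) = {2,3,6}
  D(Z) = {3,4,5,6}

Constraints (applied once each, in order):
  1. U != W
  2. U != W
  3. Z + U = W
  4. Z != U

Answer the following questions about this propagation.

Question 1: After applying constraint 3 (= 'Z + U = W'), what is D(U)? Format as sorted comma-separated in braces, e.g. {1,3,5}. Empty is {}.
Answer: {2,3}

Derivation:
Constraint 1 (U != W) on D(U)={2,3,7} D(W)={2,3,6}: no change
Constraint 2 (U != W) on D(U)={2,3,7} D(W)={2,3,6}: no change
Constraint 3 (Z + U = W) on D(Z)={3,4,5,6} D(U)={2,3,7} D(W)={2,3,6}: Z {3,4,5,6}->{3,4}; U {2,3,7}->{2,3}; W {2,3,6}->{6}
So after constraint 3: D(U) = {2,3}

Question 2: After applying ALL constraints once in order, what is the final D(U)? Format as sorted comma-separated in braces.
Constraint 1 (U != W) on D(U)={2,3,7} D(W)={2,3,6}: no change
Constraint 2 (U != W) on D(U)={2,3,7} D(W)={2,3,6}: no change
Constraint 3 (Z + U = W) on D(Z)={3,4,5,6} D(U)={2,3,7} D(W)={2,3,6}: Z {3,4,5,6}->{3,4}; U {2,3,7}->{2,3}; W {2,3,6}->{6}
Constraint 4 (Z != U) on D(Z)={3,4} D(U)={2,3}: no change
So after all 4 constraints: D(U) = {2,3}

Answer: {2,3}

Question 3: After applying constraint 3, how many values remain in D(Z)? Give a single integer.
Answer: 2

Derivation:
Constraint 1 (U != W) on D(U)={2,3,7} D(W)={2,3,6}: no change
Constraint 2 (U != W) on D(U)={2,3,7} D(W)={2,3,6}: no change
Constraint 3 (Z + U = W) on D(Z)={3,4,5,6} D(U)={2,3,7} D(W)={2,3,6}: Z {3,4,5,6}->{3,4}; U {2,3,7}->{2,3}; W {2,3,6}->{6}
So after constraint 3: D(Z)={3,4}, size = 2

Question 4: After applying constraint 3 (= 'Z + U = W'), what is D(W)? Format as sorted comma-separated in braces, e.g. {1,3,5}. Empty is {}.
Constraint 1 (U != W) on D(U)={2,3,7} D(W)={2,3,6}: no change
Constraint 2 (U != W) on D(U)={2,3,7} D(W)={2,3,6}: no change
Constraint 3 (Z + U = W) on D(Z)={3,4,5,6} D(U)={2,3,7} D(W)={2,3,6}: Z {3,4,5,6}->{3,4}; U {2,3,7}->{2,3}; W {2,3,6}->{6}
So after constraint 3: D(W) = {6}

Answer: {6}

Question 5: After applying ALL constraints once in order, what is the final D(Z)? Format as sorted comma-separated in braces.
Answer: {3,4}

Derivation:
Constraint 1 (U != W) on D(U)={2,3,7} D(W)={2,3,6}: no change
Constraint 2 (U != W) on D(U)={2,3,7} D(W)={2,3,6}: no change
Constraint 3 (Z + U = W) on D(Z)={3,4,5,6} D(U)={2,3,7} D(W)={2,3,6}: Z {3,4,5,6}->{3,4}; U {2,3,7}->{2,3}; W {2,3,6}->{6}
Constraint 4 (Z != U) on D(Z)={3,4} D(U)={2,3}: no change
So after all 4 constraints: D(Z) = {3,4}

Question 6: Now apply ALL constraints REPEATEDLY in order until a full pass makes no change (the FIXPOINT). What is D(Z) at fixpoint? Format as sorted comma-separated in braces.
pass 0 (initial): D(Z)={3,4,5,6}
pass 1: U {2,3,7}->{2,3}; W {2,3,6}->{6}; Z {3,4,5,6}->{3,4}
pass 2: no change
Fixpoint after 2 passes: D(Z) = {3,4}

Answer: {3,4}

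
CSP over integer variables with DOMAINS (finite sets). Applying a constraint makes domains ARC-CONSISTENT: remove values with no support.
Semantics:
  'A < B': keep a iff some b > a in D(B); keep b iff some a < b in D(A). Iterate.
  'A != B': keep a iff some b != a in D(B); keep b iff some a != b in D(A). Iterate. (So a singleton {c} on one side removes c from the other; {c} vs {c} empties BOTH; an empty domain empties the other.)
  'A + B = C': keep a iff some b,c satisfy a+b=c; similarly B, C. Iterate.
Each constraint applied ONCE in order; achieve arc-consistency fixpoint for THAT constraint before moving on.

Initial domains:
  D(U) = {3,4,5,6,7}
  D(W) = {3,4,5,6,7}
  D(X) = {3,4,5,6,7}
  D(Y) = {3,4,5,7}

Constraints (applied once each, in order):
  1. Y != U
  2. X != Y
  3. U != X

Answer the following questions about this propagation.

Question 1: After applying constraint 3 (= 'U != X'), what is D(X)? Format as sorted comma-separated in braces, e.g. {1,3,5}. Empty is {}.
Answer: {3,4,5,6,7}

Derivation:
Constraint 1 (Y != U) on D(Y)={3,4,5,7} D(U)={3,4,5,6,7}: no change
Constraint 2 (X != Y) on D(X)={3,4,5,6,7} D(Y)={3,4,5,7}: no change
Constraint 3 (U != X) on D(U)={3,4,5,6,7} D(X)={3,4,5,6,7}: no change
So after constraint 3: D(X) = {3,4,5,6,7}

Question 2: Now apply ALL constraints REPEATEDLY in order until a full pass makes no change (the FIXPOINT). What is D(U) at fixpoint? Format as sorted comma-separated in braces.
pass 0 (initial): D(U)={3,4,5,6,7}
pass 1: no change
Fixpoint after 1 passes: D(U) = {3,4,5,6,7}

Answer: {3,4,5,6,7}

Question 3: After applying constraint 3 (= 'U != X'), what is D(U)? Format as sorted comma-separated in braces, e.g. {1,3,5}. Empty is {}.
Answer: {3,4,5,6,7}

Derivation:
Constraint 1 (Y != U) on D(Y)={3,4,5,7} D(U)={3,4,5,6,7}: no change
Constraint 2 (X != Y) on D(X)={3,4,5,6,7} D(Y)={3,4,5,7}: no change
Constraint 3 (U != X) on D(U)={3,4,5,6,7} D(X)={3,4,5,6,7}: no change
So after constraint 3: D(U) = {3,4,5,6,7}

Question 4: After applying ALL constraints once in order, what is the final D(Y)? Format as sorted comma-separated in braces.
Answer: {3,4,5,7}

Derivation:
Constraint 1 (Y != U) on D(Y)={3,4,5,7} D(U)={3,4,5,6,7}: no change
Constraint 2 (X != Y) on D(X)={3,4,5,6,7} D(Y)={3,4,5,7}: no change
Constraint 3 (U != X) on D(U)={3,4,5,6,7} D(X)={3,4,5,6,7}: no change
So after all 3 constraints: D(Y) = {3,4,5,7}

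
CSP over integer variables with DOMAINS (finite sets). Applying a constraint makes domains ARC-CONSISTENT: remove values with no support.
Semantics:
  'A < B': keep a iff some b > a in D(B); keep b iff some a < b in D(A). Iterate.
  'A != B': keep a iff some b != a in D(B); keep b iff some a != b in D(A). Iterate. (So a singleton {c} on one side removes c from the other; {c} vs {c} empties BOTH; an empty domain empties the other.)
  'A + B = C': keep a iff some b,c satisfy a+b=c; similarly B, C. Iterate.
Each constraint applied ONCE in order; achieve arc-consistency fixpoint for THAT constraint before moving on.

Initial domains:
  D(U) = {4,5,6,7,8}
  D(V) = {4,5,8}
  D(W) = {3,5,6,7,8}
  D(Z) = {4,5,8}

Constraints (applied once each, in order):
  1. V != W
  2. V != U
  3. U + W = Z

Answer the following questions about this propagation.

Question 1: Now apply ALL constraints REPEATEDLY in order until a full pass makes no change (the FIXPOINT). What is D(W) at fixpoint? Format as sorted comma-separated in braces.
pass 0 (initial): D(W)={3,5,6,7,8}
pass 1: U {4,5,6,7,8}->{5}; W {3,5,6,7,8}->{3}; Z {4,5,8}->{8}
pass 2: V {4,5,8}->{4,8}
pass 3: no change
Fixpoint after 3 passes: D(W) = {3}

Answer: {3}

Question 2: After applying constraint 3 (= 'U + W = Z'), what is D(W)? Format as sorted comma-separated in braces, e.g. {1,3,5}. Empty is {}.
Answer: {3}

Derivation:
Constraint 1 (V != W) on D(V)={4,5,8} D(W)={3,5,6,7,8}: no change
Constraint 2 (V != U) on D(V)={4,5,8} D(U)={4,5,6,7,8}: no change
Constraint 3 (U + W = Z) on D(U)={4,5,6,7,8} D(W)={3,5,6,7,8} D(Z)={4,5,8}: U {4,5,6,7,8}->{5}; W {3,5,6,7,8}->{3}; Z {4,5,8}->{8}
So after constraint 3: D(W) = {3}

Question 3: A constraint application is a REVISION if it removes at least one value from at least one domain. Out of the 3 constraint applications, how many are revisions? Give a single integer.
Constraint 1 (V != W) on D(V)={4,5,8} D(W)={3,5,6,7,8}: no change => not a revision
Constraint 2 (V != U) on D(V)={4,5,8} D(U)={4,5,6,7,8}: no change => not a revision
Constraint 3 (U + W = Z) on D(U)={4,5,6,7,8} D(W)={3,5,6,7,8} D(Z)={4,5,8}: U {4,5,6,7,8}->{5}; W {3,5,6,7,8}->{3}; Z {4,5,8}->{8} => REVISION
Total revisions = 1

Answer: 1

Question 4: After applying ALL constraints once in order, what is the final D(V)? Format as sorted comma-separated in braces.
Constraint 1 (V != W) on D(V)={4,5,8} D(W)={3,5,6,7,8}: no change
Constraint 2 (V != U) on D(V)={4,5,8} D(U)={4,5,6,7,8}: no change
Constraint 3 (U + W = Z) on D(U)={4,5,6,7,8} D(W)={3,5,6,7,8} D(Z)={4,5,8}: U {4,5,6,7,8}->{5}; W {3,5,6,7,8}->{3}; Z {4,5,8}->{8}
So after all 3 constraints: D(V) = {4,5,8}

Answer: {4,5,8}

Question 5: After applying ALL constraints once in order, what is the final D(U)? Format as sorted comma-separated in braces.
Constraint 1 (V != W) on D(V)={4,5,8} D(W)={3,5,6,7,8}: no change
Constraint 2 (V != U) on D(V)={4,5,8} D(U)={4,5,6,7,8}: no change
Constraint 3 (U + W = Z) on D(U)={4,5,6,7,8} D(W)={3,5,6,7,8} D(Z)={4,5,8}: U {4,5,6,7,8}->{5}; W {3,5,6,7,8}->{3}; Z {4,5,8}->{8}
So after all 3 constraints: D(U) = {5}

Answer: {5}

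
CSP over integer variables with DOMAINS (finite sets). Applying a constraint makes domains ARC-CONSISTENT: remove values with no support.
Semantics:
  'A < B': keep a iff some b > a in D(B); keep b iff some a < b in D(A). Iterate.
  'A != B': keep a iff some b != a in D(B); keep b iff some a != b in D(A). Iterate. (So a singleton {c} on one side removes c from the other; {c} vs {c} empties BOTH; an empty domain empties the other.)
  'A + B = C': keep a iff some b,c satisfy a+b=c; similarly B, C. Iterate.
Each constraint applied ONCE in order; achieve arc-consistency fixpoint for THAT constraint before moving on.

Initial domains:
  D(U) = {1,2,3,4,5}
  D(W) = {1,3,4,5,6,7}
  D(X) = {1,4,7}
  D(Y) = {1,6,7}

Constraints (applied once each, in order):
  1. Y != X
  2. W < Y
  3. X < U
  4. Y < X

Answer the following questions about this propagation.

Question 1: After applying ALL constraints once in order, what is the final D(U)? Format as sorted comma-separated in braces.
Constraint 1 (Y != X) on D(Y)={1,6,7} D(X)={1,4,7}: no change
Constraint 2 (W < Y) on D(W)={1,3,4,5,6,7} D(Y)={1,6,7}: W {1,3,4,5,6,7}->{1,3,4,5,6}; Y {1,6,7}->{6,7}
Constraint 3 (X < U) on D(X)={1,4,7} D(U)={1,2,3,4,5}: X {1,4,7}->{1,4}; U {1,2,3,4,5}->{2,3,4,5}
Constraint 4 (Y < X) on D(Y)={6,7} D(X)={1,4}: Y {6,7}->{}; X {1,4}->{}
So after all 4 constraints: D(U) = {2,3,4,5}

Answer: {2,3,4,5}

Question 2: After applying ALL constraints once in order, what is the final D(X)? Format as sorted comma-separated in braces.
Constraint 1 (Y != X) on D(Y)={1,6,7} D(X)={1,4,7}: no change
Constraint 2 (W < Y) on D(W)={1,3,4,5,6,7} D(Y)={1,6,7}: W {1,3,4,5,6,7}->{1,3,4,5,6}; Y {1,6,7}->{6,7}
Constraint 3 (X < U) on D(X)={1,4,7} D(U)={1,2,3,4,5}: X {1,4,7}->{1,4}; U {1,2,3,4,5}->{2,3,4,5}
Constraint 4 (Y < X) on D(Y)={6,7} D(X)={1,4}: Y {6,7}->{}; X {1,4}->{}
So after all 4 constraints: D(X) = {}

Answer: {}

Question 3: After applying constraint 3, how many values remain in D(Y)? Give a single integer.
Constraint 1 (Y != X) on D(Y)={1,6,7} D(X)={1,4,7}: no change
Constraint 2 (W < Y) on D(W)={1,3,4,5,6,7} D(Y)={1,6,7}: W {1,3,4,5,6,7}->{1,3,4,5,6}; Y {1,6,7}->{6,7}
Constraint 3 (X < U) on D(X)={1,4,7} D(U)={1,2,3,4,5}: X {1,4,7}->{1,4}; U {1,2,3,4,5}->{2,3,4,5}
So after constraint 3: D(Y)={6,7}, size = 2

Answer: 2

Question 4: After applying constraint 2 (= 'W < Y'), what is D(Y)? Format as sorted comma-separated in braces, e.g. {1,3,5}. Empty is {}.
Answer: {6,7}

Derivation:
Constraint 1 (Y != X) on D(Y)={1,6,7} D(X)={1,4,7}: no change
Constraint 2 (W < Y) on D(W)={1,3,4,5,6,7} D(Y)={1,6,7}: W {1,3,4,5,6,7}->{1,3,4,5,6}; Y {1,6,7}->{6,7}
So after constraint 2: D(Y) = {6,7}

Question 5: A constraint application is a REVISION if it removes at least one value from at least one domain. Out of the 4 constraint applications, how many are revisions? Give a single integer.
Answer: 3

Derivation:
Constraint 1 (Y != X) on D(Y)={1,6,7} D(X)={1,4,7}: no change => not a revision
Constraint 2 (W < Y) on D(W)={1,3,4,5,6,7} D(Y)={1,6,7}: W {1,3,4,5,6,7}->{1,3,4,5,6}; Y {1,6,7}->{6,7} => REVISION
Constraint 3 (X < U) on D(X)={1,4,7} D(U)={1,2,3,4,5}: X {1,4,7}->{1,4}; U {1,2,3,4,5}->{2,3,4,5} => REVISION
Constraint 4 (Y < X) on D(Y)={6,7} D(X)={1,4}: Y {6,7}->{}; X {1,4}->{} => REVISION
Total revisions = 3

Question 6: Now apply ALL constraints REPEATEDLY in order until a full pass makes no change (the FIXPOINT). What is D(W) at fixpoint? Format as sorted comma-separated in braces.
pass 0 (initial): D(W)={1,3,4,5,6,7}
pass 1: U {1,2,3,4,5}->{2,3,4,5}; W {1,3,4,5,6,7}->{1,3,4,5,6}; X {1,4,7}->{}; Y {1,6,7}->{}
pass 2: U {2,3,4,5}->{}; W {1,3,4,5,6}->{}
pass 3: no change
Fixpoint after 3 passes: D(W) = {}

Answer: {}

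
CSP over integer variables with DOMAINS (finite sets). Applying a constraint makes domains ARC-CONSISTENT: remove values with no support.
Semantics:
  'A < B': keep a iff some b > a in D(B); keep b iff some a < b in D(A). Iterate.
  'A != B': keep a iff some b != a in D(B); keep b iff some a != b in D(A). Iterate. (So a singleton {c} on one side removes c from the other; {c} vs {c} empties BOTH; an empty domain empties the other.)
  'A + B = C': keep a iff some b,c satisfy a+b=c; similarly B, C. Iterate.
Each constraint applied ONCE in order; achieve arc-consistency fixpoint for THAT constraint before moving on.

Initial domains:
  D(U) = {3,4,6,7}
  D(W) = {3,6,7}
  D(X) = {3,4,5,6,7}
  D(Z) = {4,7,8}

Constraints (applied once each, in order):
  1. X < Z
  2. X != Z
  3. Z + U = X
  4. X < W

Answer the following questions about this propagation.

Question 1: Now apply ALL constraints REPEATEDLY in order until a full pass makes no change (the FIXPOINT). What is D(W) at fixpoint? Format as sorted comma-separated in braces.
pass 0 (initial): D(W)={3,6,7}
pass 1: U {3,4,6,7}->{3}; W {3,6,7}->{}; X {3,4,5,6,7}->{}; Z {4,7,8}->{4}
pass 2: U {3}->{}; Z {4}->{}
pass 3: no change
Fixpoint after 3 passes: D(W) = {}

Answer: {}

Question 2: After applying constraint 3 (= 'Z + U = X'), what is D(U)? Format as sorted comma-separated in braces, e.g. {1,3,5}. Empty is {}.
Constraint 1 (X < Z) on D(X)={3,4,5,6,7} D(Z)={4,7,8}: no change
Constraint 2 (X != Z) on D(X)={3,4,5,6,7} D(Z)={4,7,8}: no change
Constraint 3 (Z + U = X) on D(Z)={4,7,8} D(U)={3,4,6,7} D(X)={3,4,5,6,7}: Z {4,7,8}->{4}; U {3,4,6,7}->{3}; X {3,4,5,6,7}->{7}
So after constraint 3: D(U) = {3}

Answer: {3}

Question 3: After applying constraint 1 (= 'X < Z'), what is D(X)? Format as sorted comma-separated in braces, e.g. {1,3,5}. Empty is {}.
Answer: {3,4,5,6,7}

Derivation:
Constraint 1 (X < Z) on D(X)={3,4,5,6,7} D(Z)={4,7,8}: no change
So after constraint 1: D(X) = {3,4,5,6,7}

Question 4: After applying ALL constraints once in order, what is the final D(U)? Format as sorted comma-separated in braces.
Constraint 1 (X < Z) on D(X)={3,4,5,6,7} D(Z)={4,7,8}: no change
Constraint 2 (X != Z) on D(X)={3,4,5,6,7} D(Z)={4,7,8}: no change
Constraint 3 (Z + U = X) on D(Z)={4,7,8} D(U)={3,4,6,7} D(X)={3,4,5,6,7}: Z {4,7,8}->{4}; U {3,4,6,7}->{3}; X {3,4,5,6,7}->{7}
Constraint 4 (X < W) on D(X)={7} D(W)={3,6,7}: X {7}->{}; W {3,6,7}->{}
So after all 4 constraints: D(U) = {3}

Answer: {3}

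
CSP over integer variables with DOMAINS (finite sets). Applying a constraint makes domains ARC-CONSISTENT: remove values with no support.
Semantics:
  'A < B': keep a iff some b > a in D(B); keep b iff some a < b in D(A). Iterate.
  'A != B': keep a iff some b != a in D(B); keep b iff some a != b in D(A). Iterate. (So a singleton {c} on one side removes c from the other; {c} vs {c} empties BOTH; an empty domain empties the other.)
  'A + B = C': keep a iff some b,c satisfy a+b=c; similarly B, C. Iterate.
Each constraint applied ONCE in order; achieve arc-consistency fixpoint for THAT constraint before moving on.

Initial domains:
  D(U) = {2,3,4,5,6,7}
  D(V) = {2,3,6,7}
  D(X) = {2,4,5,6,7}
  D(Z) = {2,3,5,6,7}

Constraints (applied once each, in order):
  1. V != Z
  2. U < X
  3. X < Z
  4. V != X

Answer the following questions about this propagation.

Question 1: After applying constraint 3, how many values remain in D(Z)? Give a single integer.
Constraint 1 (V != Z) on D(V)={2,3,6,7} D(Z)={2,3,5,6,7}: no change
Constraint 2 (U < X) on D(U)={2,3,4,5,6,7} D(X)={2,4,5,6,7}: U {2,3,4,5,6,7}->{2,3,4,5,6}; X {2,4,5,6,7}->{4,5,6,7}
Constraint 3 (X < Z) on D(X)={4,5,6,7} D(Z)={2,3,5,6,7}: X {4,5,6,7}->{4,5,6}; Z {2,3,5,6,7}->{5,6,7}
So after constraint 3: D(Z)={5,6,7}, size = 3

Answer: 3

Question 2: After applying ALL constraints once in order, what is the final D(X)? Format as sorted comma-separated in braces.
Constraint 1 (V != Z) on D(V)={2,3,6,7} D(Z)={2,3,5,6,7}: no change
Constraint 2 (U < X) on D(U)={2,3,4,5,6,7} D(X)={2,4,5,6,7}: U {2,3,4,5,6,7}->{2,3,4,5,6}; X {2,4,5,6,7}->{4,5,6,7}
Constraint 3 (X < Z) on D(X)={4,5,6,7} D(Z)={2,3,5,6,7}: X {4,5,6,7}->{4,5,6}; Z {2,3,5,6,7}->{5,6,7}
Constraint 4 (V != X) on D(V)={2,3,6,7} D(X)={4,5,6}: no change
So after all 4 constraints: D(X) = {4,5,6}

Answer: {4,5,6}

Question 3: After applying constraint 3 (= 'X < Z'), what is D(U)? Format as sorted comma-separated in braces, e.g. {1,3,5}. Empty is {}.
Answer: {2,3,4,5,6}

Derivation:
Constraint 1 (V != Z) on D(V)={2,3,6,7} D(Z)={2,3,5,6,7}: no change
Constraint 2 (U < X) on D(U)={2,3,4,5,6,7} D(X)={2,4,5,6,7}: U {2,3,4,5,6,7}->{2,3,4,5,6}; X {2,4,5,6,7}->{4,5,6,7}
Constraint 3 (X < Z) on D(X)={4,5,6,7} D(Z)={2,3,5,6,7}: X {4,5,6,7}->{4,5,6}; Z {2,3,5,6,7}->{5,6,7}
So after constraint 3: D(U) = {2,3,4,5,6}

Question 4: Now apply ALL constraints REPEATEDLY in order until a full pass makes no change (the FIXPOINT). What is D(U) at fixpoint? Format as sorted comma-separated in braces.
Answer: {2,3,4,5}

Derivation:
pass 0 (initial): D(U)={2,3,4,5,6,7}
pass 1: U {2,3,4,5,6,7}->{2,3,4,5,6}; X {2,4,5,6,7}->{4,5,6}; Z {2,3,5,6,7}->{5,6,7}
pass 2: U {2,3,4,5,6}->{2,3,4,5}
pass 3: no change
Fixpoint after 3 passes: D(U) = {2,3,4,5}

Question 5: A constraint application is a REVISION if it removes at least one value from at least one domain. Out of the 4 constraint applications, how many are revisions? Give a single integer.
Answer: 2

Derivation:
Constraint 1 (V != Z) on D(V)={2,3,6,7} D(Z)={2,3,5,6,7}: no change => not a revision
Constraint 2 (U < X) on D(U)={2,3,4,5,6,7} D(X)={2,4,5,6,7}: U {2,3,4,5,6,7}->{2,3,4,5,6}; X {2,4,5,6,7}->{4,5,6,7} => REVISION
Constraint 3 (X < Z) on D(X)={4,5,6,7} D(Z)={2,3,5,6,7}: X {4,5,6,7}->{4,5,6}; Z {2,3,5,6,7}->{5,6,7} => REVISION
Constraint 4 (V != X) on D(V)={2,3,6,7} D(X)={4,5,6}: no change => not a revision
Total revisions = 2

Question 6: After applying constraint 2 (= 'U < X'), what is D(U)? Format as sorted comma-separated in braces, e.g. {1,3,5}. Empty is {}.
Constraint 1 (V != Z) on D(V)={2,3,6,7} D(Z)={2,3,5,6,7}: no change
Constraint 2 (U < X) on D(U)={2,3,4,5,6,7} D(X)={2,4,5,6,7}: U {2,3,4,5,6,7}->{2,3,4,5,6}; X {2,4,5,6,7}->{4,5,6,7}
So after constraint 2: D(U) = {2,3,4,5,6}

Answer: {2,3,4,5,6}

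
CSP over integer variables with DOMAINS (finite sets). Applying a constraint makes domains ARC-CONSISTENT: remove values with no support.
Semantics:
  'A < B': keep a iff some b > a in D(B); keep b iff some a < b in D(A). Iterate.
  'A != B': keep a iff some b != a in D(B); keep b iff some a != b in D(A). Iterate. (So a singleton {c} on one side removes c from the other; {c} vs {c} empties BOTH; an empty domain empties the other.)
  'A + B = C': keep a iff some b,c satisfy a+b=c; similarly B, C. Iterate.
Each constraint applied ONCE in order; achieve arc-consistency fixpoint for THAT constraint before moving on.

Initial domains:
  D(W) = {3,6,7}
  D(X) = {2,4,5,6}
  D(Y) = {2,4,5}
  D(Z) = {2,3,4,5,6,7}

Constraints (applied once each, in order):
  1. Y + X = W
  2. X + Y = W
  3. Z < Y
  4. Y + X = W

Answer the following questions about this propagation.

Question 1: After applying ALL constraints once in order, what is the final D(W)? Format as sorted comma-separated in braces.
Constraint 1 (Y + X = W) on D(Y)={2,4,5} D(X)={2,4,5,6} D(W)={3,6,7}: X {2,4,5,6}->{2,4,5}; W {3,6,7}->{6,7}
Constraint 2 (X + Y = W) on D(X)={2,4,5} D(Y)={2,4,5} D(W)={6,7}: no change
Constraint 3 (Z < Y) on D(Z)={2,3,4,5,6,7} D(Y)={2,4,5}: Z {2,3,4,5,6,7}->{2,3,4}; Y {2,4,5}->{4,5}
Constraint 4 (Y + X = W) on D(Y)={4,5} D(X)={2,4,5} D(W)={6,7}: X {2,4,5}->{2}
So after all 4 constraints: D(W) = {6,7}

Answer: {6,7}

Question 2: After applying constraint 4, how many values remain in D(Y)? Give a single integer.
Answer: 2

Derivation:
Constraint 1 (Y + X = W) on D(Y)={2,4,5} D(X)={2,4,5,6} D(W)={3,6,7}: X {2,4,5,6}->{2,4,5}; W {3,6,7}->{6,7}
Constraint 2 (X + Y = W) on D(X)={2,4,5} D(Y)={2,4,5} D(W)={6,7}: no change
Constraint 3 (Z < Y) on D(Z)={2,3,4,5,6,7} D(Y)={2,4,5}: Z {2,3,4,5,6,7}->{2,3,4}; Y {2,4,5}->{4,5}
Constraint 4 (Y + X = W) on D(Y)={4,5} D(X)={2,4,5} D(W)={6,7}: X {2,4,5}->{2}
So after constraint 4: D(Y)={4,5}, size = 2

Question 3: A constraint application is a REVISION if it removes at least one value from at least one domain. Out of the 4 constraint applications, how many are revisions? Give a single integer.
Constraint 1 (Y + X = W) on D(Y)={2,4,5} D(X)={2,4,5,6} D(W)={3,6,7}: X {2,4,5,6}->{2,4,5}; W {3,6,7}->{6,7} => REVISION
Constraint 2 (X + Y = W) on D(X)={2,4,5} D(Y)={2,4,5} D(W)={6,7}: no change => not a revision
Constraint 3 (Z < Y) on D(Z)={2,3,4,5,6,7} D(Y)={2,4,5}: Z {2,3,4,5,6,7}->{2,3,4}; Y {2,4,5}->{4,5} => REVISION
Constraint 4 (Y + X = W) on D(Y)={4,5} D(X)={2,4,5} D(W)={6,7}: X {2,4,5}->{2} => REVISION
Total revisions = 3

Answer: 3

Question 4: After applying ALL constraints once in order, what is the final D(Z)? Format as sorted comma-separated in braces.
Constraint 1 (Y + X = W) on D(Y)={2,4,5} D(X)={2,4,5,6} D(W)={3,6,7}: X {2,4,5,6}->{2,4,5}; W {3,6,7}->{6,7}
Constraint 2 (X + Y = W) on D(X)={2,4,5} D(Y)={2,4,5} D(W)={6,7}: no change
Constraint 3 (Z < Y) on D(Z)={2,3,4,5,6,7} D(Y)={2,4,5}: Z {2,3,4,5,6,7}->{2,3,4}; Y {2,4,5}->{4,5}
Constraint 4 (Y + X = W) on D(Y)={4,5} D(X)={2,4,5} D(W)={6,7}: X {2,4,5}->{2}
So after all 4 constraints: D(Z) = {2,3,4}

Answer: {2,3,4}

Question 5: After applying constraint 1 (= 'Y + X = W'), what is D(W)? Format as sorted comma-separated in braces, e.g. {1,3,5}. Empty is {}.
Constraint 1 (Y + X = W) on D(Y)={2,4,5} D(X)={2,4,5,6} D(W)={3,6,7}: X {2,4,5,6}->{2,4,5}; W {3,6,7}->{6,7}
So after constraint 1: D(W) = {6,7}

Answer: {6,7}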